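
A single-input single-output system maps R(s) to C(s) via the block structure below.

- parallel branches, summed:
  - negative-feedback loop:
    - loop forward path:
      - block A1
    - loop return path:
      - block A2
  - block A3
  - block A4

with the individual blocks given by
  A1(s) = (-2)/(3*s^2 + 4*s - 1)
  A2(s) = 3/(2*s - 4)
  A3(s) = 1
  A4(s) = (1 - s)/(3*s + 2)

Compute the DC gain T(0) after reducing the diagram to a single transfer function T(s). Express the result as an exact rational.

(1) collapse the loop (A1 forward, A2 return): (4 - 2*s)/(3*s^3 - 2*s^2 - 9*s - 1)
(2) combine [A1/(1+A1*A2)], A3, A4 in parallel: (6*s^4 + 5*s^3 - 30*s^2 - 21*s + 5)/(9*s^4 - 31*s^2 - 21*s - 2)
The step-2 result is T(s). Setting s = 0: T(0) = 5/(-2) = -5/2.

Hence the answer: -5/2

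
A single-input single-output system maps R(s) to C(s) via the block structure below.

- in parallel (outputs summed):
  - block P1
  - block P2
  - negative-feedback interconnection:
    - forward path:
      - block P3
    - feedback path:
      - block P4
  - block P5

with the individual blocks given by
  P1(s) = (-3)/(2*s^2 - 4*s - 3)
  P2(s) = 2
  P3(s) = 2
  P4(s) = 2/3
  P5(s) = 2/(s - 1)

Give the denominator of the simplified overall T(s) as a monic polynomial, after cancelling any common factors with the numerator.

Step 1: reduce the feedback loop with forward P3 and return P4 -> 6/7
Step 2: reduce the parallel group P1, P2, [P3/(1+P3*P4)], P5 -> (40*s^3 - 92*s^2 - 57*s + 39)/(14*s^3 - 42*s^2 + 7*s + 21)
T(s) is the step-2 result (common factors already cancelled). Leading coefficient of the denominator: 14. Divide through by 14 for the monic polynomial.

Answer: s^3 - 3*s^2 + s/2 + 3/2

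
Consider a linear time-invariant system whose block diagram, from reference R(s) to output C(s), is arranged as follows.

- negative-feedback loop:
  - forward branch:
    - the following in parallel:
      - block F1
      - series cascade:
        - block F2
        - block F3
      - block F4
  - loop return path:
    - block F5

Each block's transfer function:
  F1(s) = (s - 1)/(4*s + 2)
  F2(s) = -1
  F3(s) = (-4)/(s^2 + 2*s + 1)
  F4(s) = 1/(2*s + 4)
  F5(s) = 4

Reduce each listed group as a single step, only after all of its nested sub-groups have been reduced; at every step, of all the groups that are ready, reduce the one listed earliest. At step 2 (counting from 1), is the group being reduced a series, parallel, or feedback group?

The answer is parallel.

Reasoning:
Step 1: multiply F2, F3 (series)
Step 2: combine F1, (F2*F3), F4 in parallel
Step 3: apply the feedback formula to (F1+(F2*F3)+F4), F5
Step 2: parallel.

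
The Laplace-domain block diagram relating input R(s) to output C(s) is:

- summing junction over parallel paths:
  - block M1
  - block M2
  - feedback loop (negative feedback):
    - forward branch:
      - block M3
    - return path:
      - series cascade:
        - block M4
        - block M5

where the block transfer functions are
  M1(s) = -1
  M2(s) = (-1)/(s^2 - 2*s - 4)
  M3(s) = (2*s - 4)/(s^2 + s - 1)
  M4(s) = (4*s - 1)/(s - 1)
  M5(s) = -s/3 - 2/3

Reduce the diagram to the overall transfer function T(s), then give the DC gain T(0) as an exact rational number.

The answer is -63/20.

Reasoning:
(1) combine M4, M5 in series = (-4*s^2 - 7*s + 2)/(3*s - 3)
(2) collapse the loop (M3 forward, (M4*M5) return) = (-6*s^2 + 18*s - 12)/(5*s^3 - 2*s^2 - 26*s + 5)
(3) reduce the parallel group M1, M2, [M3/(1+M3*(M4*M5))] = (-5*s^5 + 6*s^4 + 67*s^3 - 87*s^2 - 116*s + 63)/(5*s^5 - 12*s^4 - 42*s^3 + 65*s^2 + 94*s - 20)
That last expression is T(s); at s = 0 only the constant terms survive, so T(0) = 63/(-20) = -63/20.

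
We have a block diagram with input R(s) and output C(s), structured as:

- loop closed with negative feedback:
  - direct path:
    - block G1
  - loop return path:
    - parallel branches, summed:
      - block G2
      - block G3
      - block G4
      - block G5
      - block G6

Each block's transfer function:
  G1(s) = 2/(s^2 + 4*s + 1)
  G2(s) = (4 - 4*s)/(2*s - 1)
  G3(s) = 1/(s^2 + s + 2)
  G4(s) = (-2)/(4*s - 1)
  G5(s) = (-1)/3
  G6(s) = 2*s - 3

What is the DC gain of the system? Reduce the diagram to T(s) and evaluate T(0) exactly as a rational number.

1. reduce the parallel group G2, G3, G4, G5, G6 = (48*s^5 - 116*s^4 + 46*s^3 - 206*s^2 + 194*s - 29)/(24*s^4 + 6*s^3 + 33*s^2 - 33*s + 6)
2. collapse the loop (G1 forward, (G2+G3+G4+G5+G6) return) = (48*s^4 + 12*s^3 + 66*s^2 - 66*s + 12)/(24*s^6 + 198*s^5 - 151*s^4 + 197*s^3 - 505*s^2 + 379*s - 52)
That last expression is T(s); at s = 0 only the constant terms survive, so T(0) = 12/(-52) = -3/13.

Answer: -3/13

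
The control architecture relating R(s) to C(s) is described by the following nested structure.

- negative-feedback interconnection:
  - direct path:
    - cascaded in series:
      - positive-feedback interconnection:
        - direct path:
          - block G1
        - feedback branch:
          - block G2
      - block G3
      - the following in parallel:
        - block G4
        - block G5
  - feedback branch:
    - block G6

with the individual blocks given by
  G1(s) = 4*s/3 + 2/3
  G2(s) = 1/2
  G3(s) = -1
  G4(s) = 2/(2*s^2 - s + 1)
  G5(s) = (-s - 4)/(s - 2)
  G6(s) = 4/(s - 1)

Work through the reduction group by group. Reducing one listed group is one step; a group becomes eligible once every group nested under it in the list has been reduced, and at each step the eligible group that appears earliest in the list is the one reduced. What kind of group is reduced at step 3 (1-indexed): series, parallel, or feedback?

The answer is series.

Reasoning:
Step 1: collapse the loop (G1 forward, G2 return)
Step 2: add G4, G5 (parallel)
Step 3: reduce the series chain [G1/(1-G1*G2)], G3, (G4+G5)
Step 4: reduce the feedback loop with forward ([G1/(1-G1*G2)]*G3*(G4+G5)) and return G6
Step 3: series.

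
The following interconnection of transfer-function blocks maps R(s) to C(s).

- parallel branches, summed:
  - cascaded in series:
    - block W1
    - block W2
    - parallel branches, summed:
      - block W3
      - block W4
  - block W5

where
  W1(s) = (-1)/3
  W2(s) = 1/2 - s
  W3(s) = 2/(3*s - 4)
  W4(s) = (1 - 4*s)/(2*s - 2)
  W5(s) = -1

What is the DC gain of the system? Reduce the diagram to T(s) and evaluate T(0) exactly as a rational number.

Step 1 - add W3, W4 (parallel): (-12*s^2 + 23*s - 8)/(6*s^2 - 14*s + 8)
Step 2 - reduce the series chain W1, W2, (W3+W4): (-24*s^3 + 58*s^2 - 39*s + 8)/(36*s^2 - 84*s + 48)
Step 3 - parallel reduction of (W1*W2*(W3+W4)), W5: (-24*s^3 + 22*s^2 + 45*s - 40)/(36*s^2 - 84*s + 48)
That last expression is T(s); at s = 0 only the constant terms survive, so T(0) = -40/48 = -5/6.

Hence the answer: -5/6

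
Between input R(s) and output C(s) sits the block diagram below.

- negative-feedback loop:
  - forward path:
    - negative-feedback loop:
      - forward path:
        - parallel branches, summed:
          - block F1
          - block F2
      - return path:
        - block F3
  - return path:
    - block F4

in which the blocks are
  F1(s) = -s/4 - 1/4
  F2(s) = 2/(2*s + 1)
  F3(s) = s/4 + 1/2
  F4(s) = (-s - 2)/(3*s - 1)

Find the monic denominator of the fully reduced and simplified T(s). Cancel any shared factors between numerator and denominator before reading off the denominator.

Step 1: add F1, F2 (parallel) -> (-2*s^2 - 3*s + 7)/(8*s + 4)
Step 2: collapse the loop ((F1+F2) forward, F3 return) -> (8*s^2 + 12*s - 28)/(2*s^3 + 7*s^2 - 33*s - 30)
Step 3: apply the feedback formula to [(F1+F2)/(1+(F1+F2)*F3)], F4 -> (24*s^3 + 28*s^2 - 96*s + 28)/(6*s^4 + 11*s^3 - 134*s^2 - 53*s + 86)
The result of step 3 is T(s) in lowest terms. Its denominator has leading coefficient 6; dividing the denominator through by 6 makes it monic.

Answer: s^4 + 11*s^3/6 - 67*s^2/3 - 53*s/6 + 43/3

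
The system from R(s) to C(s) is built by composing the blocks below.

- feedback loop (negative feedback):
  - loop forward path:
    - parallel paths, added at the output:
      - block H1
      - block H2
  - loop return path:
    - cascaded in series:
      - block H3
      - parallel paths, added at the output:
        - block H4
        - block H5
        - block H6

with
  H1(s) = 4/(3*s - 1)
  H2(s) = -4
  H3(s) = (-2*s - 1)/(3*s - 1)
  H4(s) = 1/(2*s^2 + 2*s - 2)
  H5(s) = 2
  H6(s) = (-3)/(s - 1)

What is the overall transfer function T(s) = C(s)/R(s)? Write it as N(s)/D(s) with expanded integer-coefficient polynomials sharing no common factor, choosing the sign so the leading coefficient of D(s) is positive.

1. reduce the parallel group H1, H2: (8 - 12*s)/(3*s - 1)
2. combine H4, H5, H6 in parallel: (4*s^3 - 6*s^2 - 13*s + 9)/(2*s^3 - 4*s + 2)
3. multiply H3, (H4+H5+H6) (series): (-8*s^4 + 8*s^3 + 32*s^2 - 5*s - 9)/(6*s^4 - 2*s^3 - 12*s^2 + 10*s - 2)
4. collapse the loop ((H1+H2) forward, (H3*(H4+H5+H6)) return); the result is T(s) itself (integer coefficients, no common factor, positive leading denominator coefficient)

Answer: (-36*s^5 + 36*s^4 + 64*s^3 - 108*s^2 + 52*s - 8)/(57*s^5 - 86*s^4 - 177*s^3 + 179*s^2 + 26*s - 35)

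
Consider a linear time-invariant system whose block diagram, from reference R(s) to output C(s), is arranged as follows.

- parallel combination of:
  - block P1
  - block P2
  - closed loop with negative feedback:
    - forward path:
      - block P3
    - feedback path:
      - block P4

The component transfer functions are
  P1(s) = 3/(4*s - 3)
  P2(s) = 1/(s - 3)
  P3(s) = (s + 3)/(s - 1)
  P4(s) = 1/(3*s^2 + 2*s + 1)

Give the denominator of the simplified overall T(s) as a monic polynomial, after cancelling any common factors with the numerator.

Step 1. close the feedback loop around P3, P4: (3*s^3 + 11*s^2 + 7*s + 3)/(3*s^3 - s^2 + 2)
Step 2. sum the parallel branches P1, P2, [P3/(1+P3*P4)]: (12*s^5 + 20*s^4 - 153*s^3 + 18*s^2 + 32*s + 3)/(12*s^5 - 49*s^4 + 42*s^3 - s^2 - 30*s + 18)
The result of step 2 is T(s) in lowest terms. Its denominator has leading coefficient 12; dividing the denominator through by 12 makes it monic.

Answer: s^5 - 49*s^4/12 + 7*s^3/2 - s^2/12 - 5*s/2 + 3/2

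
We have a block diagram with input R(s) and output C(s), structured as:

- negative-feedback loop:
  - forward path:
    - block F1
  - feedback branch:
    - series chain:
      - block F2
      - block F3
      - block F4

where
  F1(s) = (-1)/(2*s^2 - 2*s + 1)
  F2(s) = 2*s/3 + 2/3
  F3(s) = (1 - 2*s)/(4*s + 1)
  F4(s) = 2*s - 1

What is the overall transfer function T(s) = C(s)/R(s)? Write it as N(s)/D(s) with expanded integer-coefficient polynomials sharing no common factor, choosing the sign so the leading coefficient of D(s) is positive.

Step 1: multiply F2, F3, F4 (series); result (-8*s^3 + 6*s - 2)/(12*s + 3)
Step 2: apply the feedback formula to F1, (F2*F3*F4) - this is the overall T(s), already in the required normalized form

Final answer: (-12*s - 3)/(32*s^3 - 18*s^2 + 5)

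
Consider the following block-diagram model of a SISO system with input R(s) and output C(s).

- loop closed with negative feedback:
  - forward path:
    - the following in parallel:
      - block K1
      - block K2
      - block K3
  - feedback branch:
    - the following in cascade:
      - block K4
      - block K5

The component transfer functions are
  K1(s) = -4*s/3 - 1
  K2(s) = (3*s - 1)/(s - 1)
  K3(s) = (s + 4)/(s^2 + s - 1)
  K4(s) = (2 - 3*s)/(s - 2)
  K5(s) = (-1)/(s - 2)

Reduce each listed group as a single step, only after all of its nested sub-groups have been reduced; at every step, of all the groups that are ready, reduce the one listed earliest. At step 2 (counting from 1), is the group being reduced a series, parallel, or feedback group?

[1] reduce the parallel group K1, K2, K3
[2] combine K4, K5 in series
[3] apply the feedback formula to (K1+K2+K3), (K4*K5)
So the answer for step 2 is series.

Answer: series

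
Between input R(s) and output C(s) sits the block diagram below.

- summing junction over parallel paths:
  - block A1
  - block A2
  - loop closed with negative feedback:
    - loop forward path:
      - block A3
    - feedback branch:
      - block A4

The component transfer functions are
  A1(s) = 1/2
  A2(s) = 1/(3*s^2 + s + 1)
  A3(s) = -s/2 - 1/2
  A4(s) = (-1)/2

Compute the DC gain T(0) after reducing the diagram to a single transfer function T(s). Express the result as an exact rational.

(1) apply the feedback formula to A3, A4 gives (-2*s - 2)/(s + 5)
(2) sum the parallel branches A1, A2, [A3/(1+A3*A4)] gives (11 - 9*s^3)/(6*s^3 + 32*s^2 + 12*s + 10)
Step 2 gives the overall T(s). Then T(0) = 11/10.

Hence the answer: 11/10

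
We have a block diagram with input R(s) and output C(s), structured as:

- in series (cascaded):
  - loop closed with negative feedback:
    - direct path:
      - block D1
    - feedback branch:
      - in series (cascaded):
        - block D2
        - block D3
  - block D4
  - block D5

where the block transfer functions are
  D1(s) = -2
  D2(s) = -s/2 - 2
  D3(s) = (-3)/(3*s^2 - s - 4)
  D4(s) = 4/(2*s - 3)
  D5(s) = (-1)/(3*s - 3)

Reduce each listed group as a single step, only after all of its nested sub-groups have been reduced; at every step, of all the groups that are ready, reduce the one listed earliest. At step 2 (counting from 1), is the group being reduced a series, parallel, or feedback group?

[1] cascade D2, D3
[2] reduce the feedback loop with forward D1 and return (D2*D3)
[3] combine [D1/(1+D1*(D2*D3))], D4, D5 in series
So the answer for step 2 is feedback.

Final answer: feedback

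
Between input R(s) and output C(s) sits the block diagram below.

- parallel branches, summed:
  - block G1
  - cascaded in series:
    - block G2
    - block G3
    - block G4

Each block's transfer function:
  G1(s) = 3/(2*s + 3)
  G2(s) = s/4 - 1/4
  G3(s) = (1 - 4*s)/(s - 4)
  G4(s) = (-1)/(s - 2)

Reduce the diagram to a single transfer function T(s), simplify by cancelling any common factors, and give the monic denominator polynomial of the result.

[1] combine G2, G3, G4 in series: (4*s^2 - 5*s + 1)/(4*s^2 - 24*s + 32)
[2] parallel reduction of G1, (G2*G3*G4): (8*s^3 + 14*s^2 - 85*s + 99)/(8*s^3 - 36*s^2 - 8*s + 96)
T(s) is the step-2 result (common factors already cancelled). Leading coefficient of the denominator: 8. Divide through by 8 for the monic polynomial.

Therefore the answer is s^3 - 9*s^2/2 - s + 12.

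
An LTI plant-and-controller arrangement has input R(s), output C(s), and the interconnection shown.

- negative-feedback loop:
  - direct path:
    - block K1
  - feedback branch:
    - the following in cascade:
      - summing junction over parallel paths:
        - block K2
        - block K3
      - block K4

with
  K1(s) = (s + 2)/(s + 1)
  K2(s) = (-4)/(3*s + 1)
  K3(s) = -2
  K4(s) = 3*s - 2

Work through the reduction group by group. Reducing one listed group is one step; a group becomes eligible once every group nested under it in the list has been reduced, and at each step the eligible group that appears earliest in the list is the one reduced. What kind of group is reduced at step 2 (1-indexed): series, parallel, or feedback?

Step 1: sum the parallel branches K2, K3
Step 2: combine (K2+K3), K4 in series
Step 3: feedback reduction of K1, ((K2+K3)*K4)
Step 2 collapses a series group.

Therefore the answer is series.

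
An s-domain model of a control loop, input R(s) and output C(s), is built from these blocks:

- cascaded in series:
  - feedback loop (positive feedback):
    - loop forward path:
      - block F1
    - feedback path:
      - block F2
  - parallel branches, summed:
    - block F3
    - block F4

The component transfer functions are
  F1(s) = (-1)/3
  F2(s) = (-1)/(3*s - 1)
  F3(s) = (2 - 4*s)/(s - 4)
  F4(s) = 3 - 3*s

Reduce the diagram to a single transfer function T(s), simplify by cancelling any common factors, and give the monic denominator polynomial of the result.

Answer: s^2 - 40*s/9 + 16/9

Working:
Step 1: feedback reduction of F1, F2 = (1 - 3*s)/(9*s - 4)
Step 2: reduce the parallel group F3, F4 = (-3*s^2 + 11*s - 10)/(s - 4)
Step 3: cascade [F1/(1-F1*F2)], (F3+F4) = (9*s^3 - 36*s^2 + 41*s - 10)/(9*s^2 - 40*s + 16)
The result of step 3 is T(s) in lowest terms. Its denominator has leading coefficient 9; dividing the denominator through by 9 makes it monic.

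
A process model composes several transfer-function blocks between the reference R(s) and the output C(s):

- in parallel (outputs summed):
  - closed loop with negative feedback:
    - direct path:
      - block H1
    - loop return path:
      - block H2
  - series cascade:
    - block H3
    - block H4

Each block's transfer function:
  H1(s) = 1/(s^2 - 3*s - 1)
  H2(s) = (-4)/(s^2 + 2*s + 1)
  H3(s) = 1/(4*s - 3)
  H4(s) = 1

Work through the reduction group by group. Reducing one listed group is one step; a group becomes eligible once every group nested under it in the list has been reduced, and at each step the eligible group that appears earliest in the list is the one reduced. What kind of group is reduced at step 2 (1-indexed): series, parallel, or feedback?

[1] close the feedback loop around H1, H2
[2] combine H3, H4 in series
[3] sum the parallel branches [H1/(1+H1*H2)], (H3*H4)
At step 2 the group reduced is series.

Hence the answer: series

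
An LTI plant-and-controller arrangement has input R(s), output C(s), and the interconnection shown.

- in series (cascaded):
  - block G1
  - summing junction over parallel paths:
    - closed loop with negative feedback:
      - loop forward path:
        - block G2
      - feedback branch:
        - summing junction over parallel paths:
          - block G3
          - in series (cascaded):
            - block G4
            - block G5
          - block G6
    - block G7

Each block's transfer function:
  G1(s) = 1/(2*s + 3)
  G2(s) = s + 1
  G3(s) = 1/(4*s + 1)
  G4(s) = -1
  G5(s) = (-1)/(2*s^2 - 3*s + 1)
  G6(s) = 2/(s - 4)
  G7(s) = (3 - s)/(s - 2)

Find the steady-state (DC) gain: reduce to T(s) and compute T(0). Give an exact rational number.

Reducing step by step:

[1] combine G4, G5 in series gives 1/(2*s^2 - 3*s + 1)
[2] sum the parallel branches G3, (G4*G5), G6 gives (18*s^3 - 27*s^2 - 6)/(8*s^4 - 42*s^3 + 41*s^2 - 3*s - 4)
[3] close the feedback loop around G2, (G3+(G4*G5)+G6) gives (8*s^5 - 34*s^4 - s^3 + 38*s^2 - 7*s - 4)/(26*s^4 - 51*s^3 + 14*s^2 - 9*s - 10)
[4] combine [G2/(1+G2*(G3+(G4*G5)+G6))], G7 in parallel gives (8*s^6 - 76*s^5 + 196*s^4 - 127*s^3 - 32*s^2 - 7*s - 22)/(26*s^5 - 103*s^4 + 116*s^3 - 37*s^2 + 8*s + 20)
[5] combine G1, ([G2/(1+G2*(G3+(G4*G5)+G6))]+G7) in series gives (8*s^6 - 76*s^5 + 196*s^4 - 127*s^3 - 32*s^2 - 7*s - 22)/(52*s^6 - 128*s^5 - 77*s^4 + 274*s^3 - 95*s^2 + 64*s + 60)
That last expression is T(s); at s = 0 only the constant terms survive, so T(0) = -22/60 = -11/30.

Answer: -11/30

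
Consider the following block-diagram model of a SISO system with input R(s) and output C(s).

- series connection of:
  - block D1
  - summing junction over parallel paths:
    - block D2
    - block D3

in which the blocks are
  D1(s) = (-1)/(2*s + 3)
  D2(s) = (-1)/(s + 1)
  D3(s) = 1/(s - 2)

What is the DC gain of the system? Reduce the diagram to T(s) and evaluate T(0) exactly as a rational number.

Step 1 - reduce the parallel group D2, D3: 3/(s^2 - s - 2)
Step 2 - cascade D1, (D2+D3): (-3)/(2*s^3 + s^2 - 7*s - 6)
The step-2 result is T(s). Setting s = 0: T(0) = -3/(-6) = 1/2.

Hence the answer: 1/2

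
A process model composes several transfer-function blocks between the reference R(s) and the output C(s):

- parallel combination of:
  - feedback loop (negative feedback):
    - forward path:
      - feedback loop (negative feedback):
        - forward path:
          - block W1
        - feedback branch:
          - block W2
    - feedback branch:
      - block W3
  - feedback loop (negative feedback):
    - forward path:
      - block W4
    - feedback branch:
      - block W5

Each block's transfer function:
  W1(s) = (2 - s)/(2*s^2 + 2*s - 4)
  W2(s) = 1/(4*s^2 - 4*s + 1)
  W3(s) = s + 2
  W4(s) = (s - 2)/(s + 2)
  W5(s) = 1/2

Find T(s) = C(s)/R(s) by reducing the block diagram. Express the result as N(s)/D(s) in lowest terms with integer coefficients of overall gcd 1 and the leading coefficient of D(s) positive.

Step 1. collapse the loop (W1 forward, W2 return), giving (-4*s^3 + 12*s^2 - 9*s + 2)/(8*s^4 - 22*s^2 + 17*s - 2)
Step 2. feedback reduction of [W1/(1+W1*W2)], W3, giving (-4*s^3 + 12*s^2 - 9*s + 2)/(4*s^4 + 4*s^3 - 7*s^2 + s + 2)
Step 3. feedback reduction of W4, W5, giving (2*s - 4)/(3*s + 2)
Step 4. sum the parallel branches [[W1/(1+W1*W2)]/(1+[W1/(1+W1*W2)]*W3)], [W4/(1+W4*W5)], giving the overall T(s)

Therefore the answer is (8*s^5 - 20*s^4 - 2*s^3 + 27*s^2 - 12*s - 4)/(12*s^5 + 20*s^4 - 13*s^3 - 11*s^2 + 8*s + 4).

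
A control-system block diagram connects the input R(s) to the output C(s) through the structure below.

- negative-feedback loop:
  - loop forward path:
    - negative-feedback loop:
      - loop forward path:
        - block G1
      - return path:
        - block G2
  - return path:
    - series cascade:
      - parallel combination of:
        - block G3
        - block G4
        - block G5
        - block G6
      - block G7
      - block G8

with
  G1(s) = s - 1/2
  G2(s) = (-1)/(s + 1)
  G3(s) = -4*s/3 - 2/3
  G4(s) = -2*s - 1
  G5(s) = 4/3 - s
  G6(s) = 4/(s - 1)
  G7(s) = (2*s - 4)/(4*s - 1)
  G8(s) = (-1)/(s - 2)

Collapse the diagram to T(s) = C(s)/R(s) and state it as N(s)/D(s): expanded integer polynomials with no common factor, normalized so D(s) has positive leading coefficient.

[1] feedback reduction of G1, G2, giving 2*s^2/3 + s/3 - 1/3
[2] reduce the parallel group G3, G4, G5, G6, giving (-13*s^2 + 12*s + 13)/(3*s - 3)
[3] multiply (G3+G4+G5+G6), G7, G8 (series), giving (26*s^2 - 24*s - 26)/(12*s^2 - 15*s + 3)
[4] close the feedback loop around [G1/(1+G1*G2)], ((G3+G4+G5+G6)*G7*G8), giving the overall T(s)

Therefore the answer is (24*s^4 - 18*s^3 - 21*s^2 + 18*s - 3)/(52*s^4 - 22*s^3 - 66*s^2 - 47*s + 35).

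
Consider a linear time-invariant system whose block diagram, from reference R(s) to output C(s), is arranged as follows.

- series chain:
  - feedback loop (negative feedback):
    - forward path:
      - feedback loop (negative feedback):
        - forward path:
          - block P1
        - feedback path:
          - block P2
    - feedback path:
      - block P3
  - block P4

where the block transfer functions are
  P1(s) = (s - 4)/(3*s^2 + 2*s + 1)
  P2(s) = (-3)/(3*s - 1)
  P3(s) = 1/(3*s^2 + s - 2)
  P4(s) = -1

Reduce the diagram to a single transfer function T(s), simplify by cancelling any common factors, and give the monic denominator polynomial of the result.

The answer is s^5 + 2*s^4/3 - 7*s^3/9 + 28*s^2/27 + 2*s/27 - 2/3.

Reasoning:
1. apply the feedback formula to P1, P2: (3*s^2 - 13*s + 4)/(9*s^3 + 3*s^2 - 2*s + 11)
2. feedback reduction of [P1/(1+P1*P2)], P3: (9*s^4 - 36*s^3 - 7*s^2 + 30*s - 8)/(27*s^5 + 18*s^4 - 21*s^3 + 28*s^2 + 2*s - 18)
3. combine [[P1/(1+P1*P2)]/(1+[P1/(1+P1*P2)]*P3)], P4 in series: (-9*s^4 + 36*s^3 + 7*s^2 - 30*s + 8)/(27*s^5 + 18*s^4 - 21*s^3 + 28*s^2 + 2*s - 18)
The result of step 3 is T(s) in lowest terms. Its denominator has leading coefficient 27; dividing the denominator through by 27 makes it monic.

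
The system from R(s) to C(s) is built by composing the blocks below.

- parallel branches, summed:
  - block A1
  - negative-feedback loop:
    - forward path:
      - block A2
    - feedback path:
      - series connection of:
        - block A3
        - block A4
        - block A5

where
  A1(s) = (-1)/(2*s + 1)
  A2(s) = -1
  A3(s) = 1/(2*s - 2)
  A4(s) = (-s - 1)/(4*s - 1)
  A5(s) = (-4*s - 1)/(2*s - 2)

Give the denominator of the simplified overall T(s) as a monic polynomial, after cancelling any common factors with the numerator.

Answer: s^4 - 2*s^3 - s^2/16 + 9*s/32 - 5/32

Working:
Step 1. series reduction of A3, A4, A5: (4*s^2 + 5*s + 1)/(16*s^3 - 36*s^2 + 24*s - 4)
Step 2. apply the feedback formula to A2, (A3*A4*A5): (-16*s^3 + 36*s^2 - 24*s + 4)/(16*s^3 - 40*s^2 + 19*s - 5)
Step 3. combine A1, [A2/(1+A2*(A3*A4*A5))] in parallel: (-32*s^4 + 40*s^3 + 28*s^2 - 35*s + 9)/(32*s^4 - 64*s^3 - 2*s^2 + 9*s - 5)
No further cancellation is possible in the step-3 result, so that is T(s). Its denominator becomes monic after dividing by the leading coefficient 32.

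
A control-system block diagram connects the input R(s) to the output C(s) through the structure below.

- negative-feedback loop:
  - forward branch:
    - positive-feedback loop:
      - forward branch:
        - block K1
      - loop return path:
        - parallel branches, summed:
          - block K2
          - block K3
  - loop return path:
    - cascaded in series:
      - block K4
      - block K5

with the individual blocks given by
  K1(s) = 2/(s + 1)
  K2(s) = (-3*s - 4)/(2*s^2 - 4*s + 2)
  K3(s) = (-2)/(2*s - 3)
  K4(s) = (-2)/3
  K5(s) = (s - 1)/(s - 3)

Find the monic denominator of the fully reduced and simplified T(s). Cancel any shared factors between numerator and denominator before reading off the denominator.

The answer is s^5 - 41*s^4/6 + 19*s^3 - 57*s^2/2 + 47*s/6 + 29/2.

Reasoning:
Step 1 - parallel reduction of K2, K3 = (-10*s^2 + 9*s + 8)/(4*s^3 - 14*s^2 + 16*s - 6)
Step 2 - apply the feedback formula to K1, (K2+K3) = (4*s^3 - 14*s^2 + 16*s - 6)/(2*s^4 - 5*s^3 + 11*s^2 - 4*s - 11)
Step 3 - cascade K4, K5 = (2 - 2*s)/(3*s - 9)
Step 4 - reduce the feedback loop with forward [K1/(1-K1*(K2+K3))] and return (K4*K5) = (12*s^4 - 78*s^3 + 174*s^2 - 162*s + 54)/(6*s^5 - 41*s^4 + 114*s^3 - 171*s^2 + 47*s + 87)
Step 4 gives the fully reduced T(s), with no common factor left to cancel. The denominator's leading coefficient is 6, so divide each of its coefficients by 6 to get the monic form.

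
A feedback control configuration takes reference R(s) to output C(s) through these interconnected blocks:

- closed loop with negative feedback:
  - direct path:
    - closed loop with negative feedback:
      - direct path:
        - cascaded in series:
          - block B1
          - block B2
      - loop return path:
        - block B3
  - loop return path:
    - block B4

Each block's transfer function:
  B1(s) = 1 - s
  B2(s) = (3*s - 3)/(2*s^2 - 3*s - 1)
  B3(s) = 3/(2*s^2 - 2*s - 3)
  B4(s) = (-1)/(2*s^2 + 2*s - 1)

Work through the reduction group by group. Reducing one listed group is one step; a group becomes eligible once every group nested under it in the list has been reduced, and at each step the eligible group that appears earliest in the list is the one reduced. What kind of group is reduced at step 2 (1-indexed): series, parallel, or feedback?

Step 1. reduce the series chain B1, B2
Step 2. close the feedback loop around (B1*B2), B3
Step 3. close the feedback loop around [(B1*B2)/(1+(B1*B2)*B3)], B4
Step 2: feedback.

Answer: feedback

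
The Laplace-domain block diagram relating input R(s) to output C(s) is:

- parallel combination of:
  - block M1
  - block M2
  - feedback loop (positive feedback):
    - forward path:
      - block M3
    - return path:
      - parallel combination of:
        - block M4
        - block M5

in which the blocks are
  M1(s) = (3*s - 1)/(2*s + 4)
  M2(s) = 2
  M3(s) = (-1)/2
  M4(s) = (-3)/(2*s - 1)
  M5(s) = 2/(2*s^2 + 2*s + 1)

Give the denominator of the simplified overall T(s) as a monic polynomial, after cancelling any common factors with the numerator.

The answer is s^4 + 7*s^3/4 - 3*s^2/4 - 11*s/8 - 7/4.

Reasoning:
[1] combine M4, M5 in parallel: (-6*s^2 - 2*s - 5)/(4*s^3 + 2*s^2 - 1)
[2] close the feedback loop around M3, (M4+M5): (-4*s^3 - 2*s^2 + 1)/(8*s^3 - 2*s^2 - 2*s - 7)
[3] parallel reduction of M1, M2, [M3/(1-M3*(M4+M5))]: (48*s^4 + 22*s^3 - 36*s^2 - 61*s - 45)/(16*s^4 + 28*s^3 - 12*s^2 - 22*s - 28)
No further cancellation is possible in the step-3 result, so that is T(s). Its denominator becomes monic after dividing by the leading coefficient 16.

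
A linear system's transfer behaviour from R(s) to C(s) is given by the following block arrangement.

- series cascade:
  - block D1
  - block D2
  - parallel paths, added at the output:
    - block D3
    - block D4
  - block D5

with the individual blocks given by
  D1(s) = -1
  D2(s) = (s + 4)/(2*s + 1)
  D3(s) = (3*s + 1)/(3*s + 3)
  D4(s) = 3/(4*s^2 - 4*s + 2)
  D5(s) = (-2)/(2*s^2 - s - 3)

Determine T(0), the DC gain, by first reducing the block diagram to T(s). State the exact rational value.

Step 1. parallel reduction of D3, D4: (12*s^3 - 8*s^2 + 11*s + 11)/(12*s^3 - 6*s + 6)
Step 2. cascade D1, D2, (D3+D4), D5: (12*s^4 + 40*s^3 - 21*s^2 + 55*s + 44)/(24*s^6 - 54*s^4 - 6*s^3 + 21*s^2 - 12*s - 9)
Evaluating the step-2 result (the overall T(s)) at s = 0 gives T(0) = 44/(-9) = -44/9.

Therefore the answer is -44/9.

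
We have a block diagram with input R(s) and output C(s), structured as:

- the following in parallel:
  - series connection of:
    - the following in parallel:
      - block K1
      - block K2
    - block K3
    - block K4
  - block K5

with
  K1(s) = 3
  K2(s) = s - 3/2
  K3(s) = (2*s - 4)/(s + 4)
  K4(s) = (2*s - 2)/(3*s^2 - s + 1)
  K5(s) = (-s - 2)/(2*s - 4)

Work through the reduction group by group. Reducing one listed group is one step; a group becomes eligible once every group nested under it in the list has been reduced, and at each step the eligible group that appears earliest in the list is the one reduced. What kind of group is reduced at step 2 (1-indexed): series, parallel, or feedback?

(1) add K1, K2 (parallel)
(2) multiply (K1+K2), K3, K4 (series)
(3) combine ((K1+K2)*K3*K4), K5 in parallel
Step 2: series.

Final answer: series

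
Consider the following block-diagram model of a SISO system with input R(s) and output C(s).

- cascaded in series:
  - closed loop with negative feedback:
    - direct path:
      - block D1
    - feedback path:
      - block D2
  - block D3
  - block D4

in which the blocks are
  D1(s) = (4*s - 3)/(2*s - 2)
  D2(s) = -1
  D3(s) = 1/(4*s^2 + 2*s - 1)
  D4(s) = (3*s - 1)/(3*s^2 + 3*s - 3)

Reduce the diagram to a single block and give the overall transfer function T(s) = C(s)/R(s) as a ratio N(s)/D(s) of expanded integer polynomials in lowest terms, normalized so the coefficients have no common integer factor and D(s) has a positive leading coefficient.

1. reduce the feedback loop with forward D1 and return D2; result (3 - 4*s)/(2*s - 1)
2. series reduction of [D1/(1+D1*D2)], D3, D4; the result is T(s) itself (integer coefficients, no common factor, positive leading denominator coefficient)

Answer: (-12*s^2 + 13*s - 3)/(24*s^5 + 24*s^4 - 36*s^3 - 9*s^2 + 15*s - 3)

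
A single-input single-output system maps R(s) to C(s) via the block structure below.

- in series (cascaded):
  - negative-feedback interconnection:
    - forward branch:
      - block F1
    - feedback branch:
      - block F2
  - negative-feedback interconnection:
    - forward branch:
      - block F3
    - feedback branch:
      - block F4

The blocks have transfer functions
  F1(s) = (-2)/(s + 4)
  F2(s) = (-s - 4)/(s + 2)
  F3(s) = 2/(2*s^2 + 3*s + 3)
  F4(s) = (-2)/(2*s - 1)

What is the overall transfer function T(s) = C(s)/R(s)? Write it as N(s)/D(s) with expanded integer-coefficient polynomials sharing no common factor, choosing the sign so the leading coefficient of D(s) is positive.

[1] collapse the loop (F1 forward, F2 return) -> (-2*s - 4)/(s^2 + 8*s + 16)
[2] reduce the feedback loop with forward F3 and return F4 -> (4*s - 2)/(4*s^3 + 4*s^2 + 3*s - 7)
[3] reduce the series chain [F1/(1+F1*F2)], [F3/(1+F3*F4)]; the result is T(s) itself (integer coefficients, no common factor, positive leading denominator coefficient)

Therefore the answer is (-8*s^2 - 12*s + 8)/(4*s^5 + 36*s^4 + 99*s^3 + 81*s^2 - 8*s - 112).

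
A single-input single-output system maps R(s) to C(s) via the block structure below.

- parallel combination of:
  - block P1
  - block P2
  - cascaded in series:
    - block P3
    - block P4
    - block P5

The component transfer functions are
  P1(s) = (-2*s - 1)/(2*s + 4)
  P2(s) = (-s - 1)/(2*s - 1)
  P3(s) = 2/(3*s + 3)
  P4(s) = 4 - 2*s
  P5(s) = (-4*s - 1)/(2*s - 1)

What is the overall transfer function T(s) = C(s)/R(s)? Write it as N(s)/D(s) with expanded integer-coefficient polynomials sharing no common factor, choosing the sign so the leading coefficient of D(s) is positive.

Reducing step by step:

Step 1. series reduction of P3, P4, P5; result (16*s^2 - 28*s - 8)/(6*s^2 + 3*s - 3)
Step 2. add P1, P2, (P3*P4*P5) (parallel) - this is the overall T(s), already in the required normalized form

Answer: (14*s^3 - 28*s^2 - 155*s - 41)/(12*s^3 + 30*s^2 + 6*s - 12)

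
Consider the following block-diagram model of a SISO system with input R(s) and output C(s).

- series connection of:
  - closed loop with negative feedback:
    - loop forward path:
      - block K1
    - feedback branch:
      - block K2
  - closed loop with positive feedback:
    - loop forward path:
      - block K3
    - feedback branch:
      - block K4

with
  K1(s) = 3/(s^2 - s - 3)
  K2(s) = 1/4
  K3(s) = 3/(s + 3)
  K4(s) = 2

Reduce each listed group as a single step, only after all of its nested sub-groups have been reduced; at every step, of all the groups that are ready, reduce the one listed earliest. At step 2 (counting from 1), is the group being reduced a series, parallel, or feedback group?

[1] reduce the feedback loop with forward K1 and return K2
[2] apply the feedback formula to K3, K4
[3] reduce the series chain [K1/(1+K1*K2)], [K3/(1-K3*K4)]
The group at step 2 is a feedback group.

Therefore the answer is feedback.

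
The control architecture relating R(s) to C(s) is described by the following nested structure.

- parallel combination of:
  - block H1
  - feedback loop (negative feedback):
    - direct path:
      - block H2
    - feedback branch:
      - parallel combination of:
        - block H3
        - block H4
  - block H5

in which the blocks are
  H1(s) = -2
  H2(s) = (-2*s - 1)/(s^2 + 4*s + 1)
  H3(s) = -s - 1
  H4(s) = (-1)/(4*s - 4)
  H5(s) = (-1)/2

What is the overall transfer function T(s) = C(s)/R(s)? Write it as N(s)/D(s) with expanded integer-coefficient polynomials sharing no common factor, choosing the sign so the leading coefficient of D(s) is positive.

Reducing step by step:

Step 1: parallel reduction of H3, H4 gives (3 - 4*s^2)/(4*s - 4)
Step 2: feedback reduction of H2, (H3+H4) gives (-8*s^2 + 4*s + 4)/(12*s^3 + 16*s^2 - 18*s - 7)
Step 3: add H1, [H2/(1+H2*(H3+H4))], H5 (parallel): this yields T(s), and no further normalization is needed

Answer: (-60*s^3 - 96*s^2 + 98*s + 43)/(24*s^3 + 32*s^2 - 36*s - 14)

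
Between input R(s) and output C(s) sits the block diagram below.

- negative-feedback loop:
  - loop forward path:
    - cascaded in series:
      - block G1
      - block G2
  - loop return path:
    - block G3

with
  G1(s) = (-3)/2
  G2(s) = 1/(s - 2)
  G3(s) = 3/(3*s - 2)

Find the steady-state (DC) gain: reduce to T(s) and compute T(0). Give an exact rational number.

Step 1 - cascade G1, G2 gives (-3)/(2*s - 4)
Step 2 - collapse the loop ((G1*G2) forward, G3 return) gives (6 - 9*s)/(6*s^2 - 16*s - 1)
The step-2 result is T(s). Setting s = 0: T(0) = 6/(-1) = -6.

Final answer: -6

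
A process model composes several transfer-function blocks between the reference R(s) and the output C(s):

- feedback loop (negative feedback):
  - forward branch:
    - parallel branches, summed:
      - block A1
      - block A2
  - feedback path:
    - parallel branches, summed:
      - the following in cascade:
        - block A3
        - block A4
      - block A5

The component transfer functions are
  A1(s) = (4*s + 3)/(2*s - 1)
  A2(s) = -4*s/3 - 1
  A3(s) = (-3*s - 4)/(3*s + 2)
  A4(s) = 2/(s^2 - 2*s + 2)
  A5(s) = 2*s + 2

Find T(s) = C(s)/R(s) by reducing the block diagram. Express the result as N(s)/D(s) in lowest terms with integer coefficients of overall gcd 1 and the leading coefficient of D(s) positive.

Reducing step by step:

1. sum the parallel branches A1, A2: (-8*s^2 + 10*s + 12)/(6*s - 3)
2. series reduction of A3, A4: (-6*s - 8)/(3*s^3 - 4*s^2 + 2*s + 4)
3. reduce the parallel group (A3*A4), A5: (6*s^4 - 2*s^3 - 4*s^2 + 6*s)/(3*s^3 - 4*s^2 + 2*s + 4)
4. apply the feedback formula to (A1+A2), ((A3*A4)+A5); the result is T(s) itself (integer coefficients, no common factor, positive leading denominator coefficient)

Answer: (24*s^5 - 62*s^4 + 20*s^3 + 60*s^2 - 64*s - 48)/(48*s^6 - 76*s^5 - 102*s^4 + 145*s^3 - 36*s^2 - 90*s + 12)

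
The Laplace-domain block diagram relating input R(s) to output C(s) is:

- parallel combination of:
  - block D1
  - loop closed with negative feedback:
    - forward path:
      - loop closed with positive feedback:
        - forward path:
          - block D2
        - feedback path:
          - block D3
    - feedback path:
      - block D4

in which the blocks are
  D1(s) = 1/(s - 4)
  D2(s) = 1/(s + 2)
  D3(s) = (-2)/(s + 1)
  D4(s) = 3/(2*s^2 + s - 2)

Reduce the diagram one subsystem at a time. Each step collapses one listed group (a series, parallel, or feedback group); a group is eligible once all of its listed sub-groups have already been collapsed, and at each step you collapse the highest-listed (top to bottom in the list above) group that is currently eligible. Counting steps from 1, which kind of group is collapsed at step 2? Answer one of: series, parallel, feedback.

Answer: feedback

Working:
Step 1 - close the feedback loop around D2, D3
Step 2 - reduce the feedback loop with forward [D2/(1-D2*D3)] and return D4
Step 3 - parallel reduction of D1, [[D2/(1-D2*D3)]/(1+[D2/(1-D2*D3)]*D4)]
Step 2 collapses a feedback group.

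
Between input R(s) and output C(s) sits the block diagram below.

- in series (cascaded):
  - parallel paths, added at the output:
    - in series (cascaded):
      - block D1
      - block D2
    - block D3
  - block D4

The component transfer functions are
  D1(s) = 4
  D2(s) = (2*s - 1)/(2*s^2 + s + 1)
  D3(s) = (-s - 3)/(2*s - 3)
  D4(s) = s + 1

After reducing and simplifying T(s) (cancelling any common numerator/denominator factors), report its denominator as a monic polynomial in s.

Reducing step by step:

1. combine D1, D2 in series gives (8*s - 4)/(2*s^2 + s + 1)
2. reduce the parallel group (D1*D2), D3 gives (-2*s^3 + 9*s^2 - 36*s + 9)/(4*s^3 - 4*s^2 - s - 3)
3. reduce the series chain ((D1*D2)+D3), D4 gives (-2*s^4 + 7*s^3 - 27*s^2 - 27*s + 9)/(4*s^3 - 4*s^2 - s - 3)
That last expression is T(s), already simplified. Scaling its denominator by 1/4 (the reciprocal of the leading coefficient) yields the monic denominator.

Answer: s^3 - s^2 - s/4 - 3/4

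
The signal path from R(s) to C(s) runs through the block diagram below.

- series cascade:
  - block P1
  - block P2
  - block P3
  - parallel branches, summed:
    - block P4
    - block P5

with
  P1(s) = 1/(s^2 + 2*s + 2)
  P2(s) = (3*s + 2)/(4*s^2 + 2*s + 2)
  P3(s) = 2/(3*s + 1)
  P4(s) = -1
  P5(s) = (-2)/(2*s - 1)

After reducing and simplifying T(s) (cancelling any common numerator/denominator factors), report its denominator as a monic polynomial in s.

[1] combine P4, P5 in parallel -> (-2*s - 1)/(2*s - 1)
[2] reduce the series chain P1, P2, P3, (P4+P5) -> (-6*s^2 - 7*s - 2)/(12*s^6 + 28*s^5 + 35*s^4 + 12*s^3 + s^2 - 6*s - 2)
The result of step 2 is T(s) in lowest terms. Its denominator has leading coefficient 12; dividing the denominator through by 12 makes it monic.

Answer: s^6 + 7*s^5/3 + 35*s^4/12 + s^3 + s^2/12 - s/2 - 1/6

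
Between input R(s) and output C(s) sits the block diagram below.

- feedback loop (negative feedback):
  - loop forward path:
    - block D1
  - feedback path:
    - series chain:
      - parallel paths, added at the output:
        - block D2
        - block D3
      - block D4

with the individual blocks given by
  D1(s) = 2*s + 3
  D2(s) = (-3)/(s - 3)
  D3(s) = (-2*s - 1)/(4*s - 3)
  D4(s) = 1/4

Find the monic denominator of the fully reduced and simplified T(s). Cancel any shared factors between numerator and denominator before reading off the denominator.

1. combine D2, D3 in parallel -> (-2*s^2 - 7*s + 12)/(4*s^2 - 15*s + 9)
2. cascade (D2+D3), D4 -> (-2*s^2 - 7*s + 12)/(16*s^2 - 60*s + 36)
3. feedback reduction of D1, ((D2+D3)*D4) -> (-32*s^3 + 72*s^2 + 108*s - 108)/(4*s^3 + 4*s^2 + 57*s - 72)
The result of step 3 is T(s) in lowest terms. Its denominator has leading coefficient 4; dividing the denominator through by 4 makes it monic.

Therefore the answer is s^3 + s^2 + 57*s/4 - 18.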